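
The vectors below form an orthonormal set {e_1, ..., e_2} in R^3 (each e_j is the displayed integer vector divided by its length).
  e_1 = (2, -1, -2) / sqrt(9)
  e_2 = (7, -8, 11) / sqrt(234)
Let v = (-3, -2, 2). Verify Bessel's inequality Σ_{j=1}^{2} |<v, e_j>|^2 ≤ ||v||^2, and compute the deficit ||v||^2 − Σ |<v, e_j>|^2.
Σ |<v, e_j>|^2 = 217/26; ||v||^2 = 17; deficit = 225/26

Write each e_j = u_j / sqrt(<u_j, u_j>) where u_j is the displayed integer vector. Then <v, e_j> = <v, u_j> / sqrt(<u_j, u_j>), so |<v, e_j>|^2 = <v, u_j>^2 / <u_j, u_j>.
Coefficients: <v, e_1> = -8/sqrt(9), <v, e_2> = 17/sqrt(234).
Square and sum: Σ |<v, e_j>|^2 = 217/26.
Compute ||v||^2 = v·v = 17.
Deficit = 17 − 217/26 = 225/26 ≥ 0, confirming Bessel's inequality. (The deficit equals ||v − Σ <v,e_j> e_j||^2, the squared distance from v to span{e_j}.)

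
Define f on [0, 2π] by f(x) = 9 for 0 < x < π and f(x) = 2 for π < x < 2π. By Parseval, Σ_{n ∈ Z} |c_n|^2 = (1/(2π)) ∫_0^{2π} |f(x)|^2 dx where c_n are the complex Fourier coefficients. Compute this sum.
Σ |c_n|^2 = 85/2

Parseval equates the L^2 energy of f (normalised by 1/(2π)) with the ℓ^2 sum of its Fourier coefficients: (1/(2π)) ∫_0^{2π} |f|^2 = Σ |c_n|^2.
Compute the left side: (1/(2π)) [∫_0^π 9^2 dx + ∫_π^{2π} 2^2 dx] = (1/(2π)) · (81π + 4π) = (81 + 4)/2 = 85/2.
So Σ_{n ∈ Z} |c_n|^2 = 85/2.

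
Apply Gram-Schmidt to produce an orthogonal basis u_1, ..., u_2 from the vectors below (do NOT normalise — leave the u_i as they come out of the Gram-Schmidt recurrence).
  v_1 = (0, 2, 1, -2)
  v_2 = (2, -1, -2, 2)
Orthogonal basis:
  u_1 = (0, 2, 1, -2)
  u_2 = (2, 7/9, -10/9, 2/9)

Apply the Gram-Schmidt recurrence
  u_1 = v_1
  u_i = v_i − Σ_{j<i} ((v_i · u_j) / (u_j · u_j)) · u_j.

Step by step this gives:
  u_1 = (0, 2, 1, -2)
  u_2 = (2, 7/9, -10/9, 2/9)

Orthogonality check:
  u_2 · u_1 = 0 (should be 0)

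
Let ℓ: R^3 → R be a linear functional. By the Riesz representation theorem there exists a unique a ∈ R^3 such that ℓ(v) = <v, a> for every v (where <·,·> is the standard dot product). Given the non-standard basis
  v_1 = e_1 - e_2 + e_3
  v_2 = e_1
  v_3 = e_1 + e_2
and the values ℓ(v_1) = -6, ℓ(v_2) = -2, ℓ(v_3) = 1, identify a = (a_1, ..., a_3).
a = (-2, 3, -1)

Write a = (a_1, ..., a_3) in the standard basis. For each basis vector v_i, ℓ(v_i) = <v_i, a> is a linear equation in the a_j's. Collect the n equations into a matrix system V a = ℓ, where row i of V is v_i (expressed in the standard basis). Since V is invertible (lower-triangular with 1s on the diagonal, up to permutation), solve by back-substitution:
  V =
[[1, -1, 1],
 [1, 0, 0],
 [1, 1, 0]]
  V a = (-6, -2, 1)
Solving gives a = (-2, 3, -1).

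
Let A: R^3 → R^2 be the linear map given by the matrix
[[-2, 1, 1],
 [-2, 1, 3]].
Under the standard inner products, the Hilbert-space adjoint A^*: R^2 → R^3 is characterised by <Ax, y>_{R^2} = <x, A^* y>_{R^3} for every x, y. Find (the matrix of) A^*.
A^* = A^T =
[[-2, -2],
 [1, 1],
 [1, 3]]

For real matrices with standard dot products, the defining identity <Ax, y> = <x, A^* y> gives (Ax)^T y = x^T (A^*) y, i.e. x^T A^T y = x^T (A^*) y. Since this holds for all x, y, we must have A^* = A^T. Therefore
A^* =
[[-2, -2],
 [1, 1],
 [1, 3]].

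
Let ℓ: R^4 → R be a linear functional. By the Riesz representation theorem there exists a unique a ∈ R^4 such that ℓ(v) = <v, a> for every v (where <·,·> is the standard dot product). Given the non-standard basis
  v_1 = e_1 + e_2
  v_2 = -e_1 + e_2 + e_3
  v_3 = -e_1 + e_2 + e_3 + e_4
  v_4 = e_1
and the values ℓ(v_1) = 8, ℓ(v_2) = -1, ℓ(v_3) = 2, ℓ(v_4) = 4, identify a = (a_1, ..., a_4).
a = (4, 4, -1, 3)

Write a = (a_1, ..., a_4) in the standard basis. For each basis vector v_i, ℓ(v_i) = <v_i, a> is a linear equation in the a_j's. Collect the n equations into a matrix system V a = ℓ, where row i of V is v_i (expressed in the standard basis). Since V is invertible (lower-triangular with 1s on the diagonal, up to permutation), solve by back-substitution:
  V =
[[1, 1, 0, 0],
 [-1, 1, 1, 0],
 [-1, 1, 1, 1],
 [1, 0, 0, 0]]
  V a = (8, -1, 2, 4)
Solving gives a = (4, 4, -1, 3).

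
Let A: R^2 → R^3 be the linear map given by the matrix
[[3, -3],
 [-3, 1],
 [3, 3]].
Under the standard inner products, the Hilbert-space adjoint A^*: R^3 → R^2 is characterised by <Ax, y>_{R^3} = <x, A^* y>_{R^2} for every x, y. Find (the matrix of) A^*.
A^* = A^T =
[[3, -3, 3],
 [-3, 1, 3]]

For real matrices with standard dot products, the defining identity <Ax, y> = <x, A^* y> gives (Ax)^T y = x^T (A^*) y, i.e. x^T A^T y = x^T (A^*) y. Since this holds for all x, y, we must have A^* = A^T. Therefore
A^* =
[[3, -3, 3],
 [-3, 1, 3]].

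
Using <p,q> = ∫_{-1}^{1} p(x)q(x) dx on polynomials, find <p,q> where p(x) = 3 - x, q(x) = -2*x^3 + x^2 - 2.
<p,q> = -46/5

Expand the product: p(x)·q(x) = 2*x^4 - 7*x^3 + 3*x^2 + 2*x - 6.
∫_{-1}^{1} of each monomial x^k gives [2/(k+1) if k even, 0 if k odd]. Integrating term-by-term (or equivalently evaluating the antiderivative F(x) = 2*x^5/5 - 7*x^4/4 + x^3 + x^2 - 6*x at the endpoints):
  F(1) − F(−1) = -107/20 − (77/20) = -46/5.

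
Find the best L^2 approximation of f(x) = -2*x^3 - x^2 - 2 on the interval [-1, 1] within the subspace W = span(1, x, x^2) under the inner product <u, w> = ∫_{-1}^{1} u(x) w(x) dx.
g(x) = -x^2 - 6*x/5 - 2

The best approximation g ∈ W is the orthogonal projection of f onto W. Writing g = a_0 + a_1 x + a_2 x^2, the coefficients solve the normal equations G · a = b where
  G_{ij} = <φ_i, φ_j> and b_i = <f, φ_i>, with φ_0 = 1, φ_1 = x, φ_2 = x^2.
G =
  [2, 0, 2/3]
  [0, 2/3, 0]
  [2/3, 0, 2/5],
b = (-14/3, -4/5, -26/15).
Solving gives a_0 = -2, a_1 = -6/5, a_2 = -1, so
  g(x) = -x^2 - 6*x/5 - 2.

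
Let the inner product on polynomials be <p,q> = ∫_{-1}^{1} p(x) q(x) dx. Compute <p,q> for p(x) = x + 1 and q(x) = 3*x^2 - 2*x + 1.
<p,q> = 8/3

Expand the product: p(x)·q(x) = 3*x^3 + x^2 - x + 1.
∫_{-1}^{1} of each monomial x^k gives [2/(k+1) if k even, 0 if k odd]. Integrating term-by-term (or equivalently evaluating the antiderivative F(x) = 3*x^4/4 + x^3/3 - x^2/2 + x at the endpoints):
  F(1) − F(−1) = 19/12 − (-13/12) = 8/3.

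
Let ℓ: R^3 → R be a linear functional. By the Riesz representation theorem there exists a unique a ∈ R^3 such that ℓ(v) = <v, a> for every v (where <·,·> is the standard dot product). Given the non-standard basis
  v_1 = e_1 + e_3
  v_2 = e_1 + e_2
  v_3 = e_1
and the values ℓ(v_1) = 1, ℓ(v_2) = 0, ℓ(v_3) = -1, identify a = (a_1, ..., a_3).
a = (-1, 1, 2)

Write a = (a_1, ..., a_3) in the standard basis. For each basis vector v_i, ℓ(v_i) = <v_i, a> is a linear equation in the a_j's. Collect the n equations into a matrix system V a = ℓ, where row i of V is v_i (expressed in the standard basis). Since V is invertible (lower-triangular with 1s on the diagonal, up to permutation), solve by back-substitution:
  V =
[[1, 0, 1],
 [1, 1, 0],
 [1, 0, 0]]
  V a = (1, 0, -1)
Solving gives a = (-1, 1, 2).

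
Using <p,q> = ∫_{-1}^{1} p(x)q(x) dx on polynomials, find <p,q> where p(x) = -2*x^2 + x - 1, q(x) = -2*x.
<p,q> = -4/3

Expand the product: p(x)·q(x) = 4*x^3 - 2*x^2 + 2*x.
∫_{-1}^{1} of each monomial x^k gives [2/(k+1) if k even, 0 if k odd]. Integrating term-by-term (or equivalently evaluating the antiderivative F(x) = x^4 - 2*x^3/3 + x^2 at the endpoints):
  F(1) − F(−1) = 4/3 − (8/3) = -4/3.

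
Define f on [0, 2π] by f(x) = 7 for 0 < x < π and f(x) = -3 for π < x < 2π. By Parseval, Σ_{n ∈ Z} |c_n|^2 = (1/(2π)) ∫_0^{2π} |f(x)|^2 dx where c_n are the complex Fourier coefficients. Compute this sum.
Σ |c_n|^2 = 29

Parseval equates the L^2 energy of f (normalised by 1/(2π)) with the ℓ^2 sum of its Fourier coefficients: (1/(2π)) ∫_0^{2π} |f|^2 = Σ |c_n|^2.
Compute the left side: (1/(2π)) [∫_0^π 7^2 dx + ∫_π^{2π} (-3)^2 dx] = (1/(2π)) · (49π + 9π) = (49 + 9)/2 = 29.
So Σ_{n ∈ Z} |c_n|^2 = 29.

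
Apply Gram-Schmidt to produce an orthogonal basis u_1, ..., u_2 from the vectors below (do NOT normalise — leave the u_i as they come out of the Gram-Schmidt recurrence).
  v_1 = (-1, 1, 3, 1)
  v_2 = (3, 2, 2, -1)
Orthogonal basis:
  u_1 = (-1, 1, 3, 1)
  u_2 = (10/3, 5/3, 1, -4/3)

Apply the Gram-Schmidt recurrence
  u_1 = v_1
  u_i = v_i − Σ_{j<i} ((v_i · u_j) / (u_j · u_j)) · u_j.

Step by step this gives:
  u_1 = (-1, 1, 3, 1)
  u_2 = (10/3, 5/3, 1, -4/3)

Orthogonality check:
  u_2 · u_1 = 0 (should be 0)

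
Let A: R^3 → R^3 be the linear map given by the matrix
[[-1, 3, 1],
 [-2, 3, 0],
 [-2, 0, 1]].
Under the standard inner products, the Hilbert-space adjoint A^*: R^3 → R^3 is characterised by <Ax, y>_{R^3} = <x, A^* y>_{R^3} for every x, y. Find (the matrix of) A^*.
A^* = A^T =
[[-1, -2, -2],
 [3, 3, 0],
 [1, 0, 1]]

For real matrices with standard dot products, the defining identity <Ax, y> = <x, A^* y> gives (Ax)^T y = x^T (A^*) y, i.e. x^T A^T y = x^T (A^*) y. Since this holds for all x, y, we must have A^* = A^T. Therefore
A^* =
[[-1, -2, -2],
 [3, 3, 0],
 [1, 0, 1]].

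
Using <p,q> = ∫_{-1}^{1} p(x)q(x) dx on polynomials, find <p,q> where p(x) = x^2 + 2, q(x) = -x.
<p,q> = 0

Expand the product: p(x)·q(x) = -x^3 - 2*x.
∫_{-1}^{1} of each monomial x^k gives [2/(k+1) if k even, 0 if k odd]. Integrating term-by-term (or equivalently evaluating the antiderivative F(x) = -x^4/4 - x^2 at the endpoints):
  F(1) − F(−1) = -5/4 − (-5/4) = 0.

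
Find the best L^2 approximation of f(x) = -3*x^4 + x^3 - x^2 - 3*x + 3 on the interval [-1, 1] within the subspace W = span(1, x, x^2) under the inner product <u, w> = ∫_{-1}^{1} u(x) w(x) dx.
g(x) = -25*x^2/7 - 12*x/5 + 114/35

The best approximation g ∈ W is the orthogonal projection of f onto W. Writing g = a_0 + a_1 x + a_2 x^2, the coefficients solve the normal equations G · a = b where
  G_{ij} = <φ_i, φ_j> and b_i = <f, φ_i>, with φ_0 = 1, φ_1 = x, φ_2 = x^2.
G =
  [2, 0, 2/3]
  [0, 2/3, 0]
  [2/3, 0, 2/5],
b = (62/15, -8/5, 26/35).
Solving gives a_0 = 114/35, a_1 = -12/5, a_2 = -25/7, so
  g(x) = -25*x^2/7 - 12*x/5 + 114/35.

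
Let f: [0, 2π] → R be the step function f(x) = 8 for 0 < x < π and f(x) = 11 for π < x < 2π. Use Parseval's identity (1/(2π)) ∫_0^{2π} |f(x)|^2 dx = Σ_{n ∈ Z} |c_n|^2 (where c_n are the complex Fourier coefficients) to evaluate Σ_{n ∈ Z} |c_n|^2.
Σ |c_n|^2 = 185/2

Parseval equates the L^2 energy of f (normalised by 1/(2π)) with the ℓ^2 sum of its Fourier coefficients: (1/(2π)) ∫_0^{2π} |f|^2 = Σ |c_n|^2.
Compute the left side: (1/(2π)) [∫_0^π 8^2 dx + ∫_π^{2π} 11^2 dx] = (1/(2π)) · (64π + 121π) = (64 + 121)/2 = 185/2.
So Σ_{n ∈ Z} |c_n|^2 = 185/2.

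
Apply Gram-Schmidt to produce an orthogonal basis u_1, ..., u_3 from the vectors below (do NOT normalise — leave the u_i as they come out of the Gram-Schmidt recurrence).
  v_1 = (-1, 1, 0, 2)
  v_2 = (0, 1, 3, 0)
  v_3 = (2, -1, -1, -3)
Orthogonal basis:
  u_1 = (-1, 1, 0, 2)
  u_2 = (1/6, 5/6, 3, -1/3)
  u_3 = (32/59, 42/59, -14/59, -5/59)

Apply the Gram-Schmidt recurrence
  u_1 = v_1
  u_i = v_i − Σ_{j<i} ((v_i · u_j) / (u_j · u_j)) · u_j.

Step by step this gives:
  u_1 = (-1, 1, 0, 2)
  u_2 = (1/6, 5/6, 3, -1/3)
  u_3 = (32/59, 42/59, -14/59, -5/59)

Orthogonality check:
  u_2 · u_1 = 0 (should be 0)
  u_3 · u_1 = 0 (should be 0)
  u_3 · u_2 = 0 (should be 0)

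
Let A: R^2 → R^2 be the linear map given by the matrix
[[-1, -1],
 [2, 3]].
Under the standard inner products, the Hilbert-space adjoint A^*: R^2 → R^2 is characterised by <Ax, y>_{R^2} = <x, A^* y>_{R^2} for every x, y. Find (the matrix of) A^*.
A^* = A^T =
[[-1, 2],
 [-1, 3]]

For real matrices with standard dot products, the defining identity <Ax, y> = <x, A^* y> gives (Ax)^T y = x^T (A^*) y, i.e. x^T A^T y = x^T (A^*) y. Since this holds for all x, y, we must have A^* = A^T. Therefore
A^* =
[[-1, 2],
 [-1, 3]].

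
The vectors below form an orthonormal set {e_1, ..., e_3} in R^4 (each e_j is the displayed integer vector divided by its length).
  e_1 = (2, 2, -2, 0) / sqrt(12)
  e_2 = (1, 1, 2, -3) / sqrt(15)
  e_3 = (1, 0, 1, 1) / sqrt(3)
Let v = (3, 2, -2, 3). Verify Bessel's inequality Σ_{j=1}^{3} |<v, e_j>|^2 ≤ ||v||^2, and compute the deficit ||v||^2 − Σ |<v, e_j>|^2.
Σ |<v, e_j>|^2 = 389/15; ||v||^2 = 26; deficit = 1/15

Write each e_j = u_j / sqrt(<u_j, u_j>) where u_j is the displayed integer vector. Then <v, e_j> = <v, u_j> / sqrt(<u_j, u_j>), so |<v, e_j>|^2 = <v, u_j>^2 / <u_j, u_j>.
Coefficients: <v, e_1> = 14/sqrt(12), <v, e_2> = -8/sqrt(15), <v, e_3> = 4/sqrt(3).
Square and sum: Σ |<v, e_j>|^2 = 389/15.
Compute ||v||^2 = v·v = 26.
Deficit = 26 − 389/15 = 1/15 ≥ 0, confirming Bessel's inequality. (The deficit equals ||v − Σ <v,e_j> e_j||^2, the squared distance from v to span{e_j}.)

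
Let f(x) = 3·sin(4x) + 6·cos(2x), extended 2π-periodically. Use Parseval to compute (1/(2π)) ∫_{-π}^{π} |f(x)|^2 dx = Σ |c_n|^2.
Σ |c_n|^2 = 45/2

Expand |f|^2 and use orthogonality of {sin(nx), cos(mx)} on [-π, π]:
  ∫_{-π}^{π} sin(nx)^2 dx = π, ∫ cos(mx)^2 dx = π, and cross terms integrate to 0.
So ∫_{-π}^{π} f(x)^2 dx = 3^2 · π + 6^2 · π = (9 + 36)π.
Divide by 2π: (9 + 36)/2 = 45/2.
By Parseval, this equals Σ |c_n|^2.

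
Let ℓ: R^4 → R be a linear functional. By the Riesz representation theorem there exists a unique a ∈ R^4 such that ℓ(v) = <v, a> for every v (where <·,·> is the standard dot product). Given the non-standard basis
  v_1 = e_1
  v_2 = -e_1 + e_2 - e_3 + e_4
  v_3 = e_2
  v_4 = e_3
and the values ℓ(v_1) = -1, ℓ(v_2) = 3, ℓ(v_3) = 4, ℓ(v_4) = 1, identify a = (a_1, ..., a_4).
a = (-1, 4, 1, -1)

Write a = (a_1, ..., a_4) in the standard basis. For each basis vector v_i, ℓ(v_i) = <v_i, a> is a linear equation in the a_j's. Collect the n equations into a matrix system V a = ℓ, where row i of V is v_i (expressed in the standard basis). Since V is invertible (lower-triangular with 1s on the diagonal, up to permutation), solve by back-substitution:
  V =
[[1, 0, 0, 0],
 [-1, 1, -1, 1],
 [0, 1, 0, 0],
 [0, 0, 1, 0]]
  V a = (-1, 3, 4, 1)
Solving gives a = (-1, 4, 1, -1).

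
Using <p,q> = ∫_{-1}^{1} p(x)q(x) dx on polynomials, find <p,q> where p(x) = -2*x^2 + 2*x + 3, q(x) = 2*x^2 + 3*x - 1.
<p,q> = 26/15

Expand the product: p(x)·q(x) = -4*x^4 - 2*x^3 + 14*x^2 + 7*x - 3.
∫_{-1}^{1} of each monomial x^k gives [2/(k+1) if k even, 0 if k odd]. Integrating term-by-term (or equivalently evaluating the antiderivative F(x) = -4*x^5/5 - x^4/2 + 14*x^3/3 + 7*x^2/2 - 3*x at the endpoints):
  F(1) − F(−1) = 58/15 − (32/15) = 26/15.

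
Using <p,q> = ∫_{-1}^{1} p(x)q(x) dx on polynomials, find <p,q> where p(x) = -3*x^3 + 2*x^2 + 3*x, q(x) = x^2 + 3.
<p,q> = 24/5

Expand the product: p(x)·q(x) = -3*x^5 + 2*x^4 - 6*x^3 + 6*x^2 + 9*x.
∫_{-1}^{1} of each monomial x^k gives [2/(k+1) if k even, 0 if k odd]. Integrating term-by-term (or equivalently evaluating the antiderivative F(x) = -x^6/2 + 2*x^5/5 - 3*x^4/2 + 2*x^3 + 9*x^2/2 at the endpoints):
  F(1) − F(−1) = 49/10 − (1/10) = 24/5.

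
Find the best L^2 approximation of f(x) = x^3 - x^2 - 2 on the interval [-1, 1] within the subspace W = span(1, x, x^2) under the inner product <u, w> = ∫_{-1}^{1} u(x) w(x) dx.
g(x) = -x^2 + 3*x/5 - 2

The best approximation g ∈ W is the orthogonal projection of f onto W. Writing g = a_0 + a_1 x + a_2 x^2, the coefficients solve the normal equations G · a = b where
  G_{ij} = <φ_i, φ_j> and b_i = <f, φ_i>, with φ_0 = 1, φ_1 = x, φ_2 = x^2.
G =
  [2, 0, 2/3]
  [0, 2/3, 0]
  [2/3, 0, 2/5],
b = (-14/3, 2/5, -26/15).
Solving gives a_0 = -2, a_1 = 3/5, a_2 = -1, so
  g(x) = -x^2 + 3*x/5 - 2.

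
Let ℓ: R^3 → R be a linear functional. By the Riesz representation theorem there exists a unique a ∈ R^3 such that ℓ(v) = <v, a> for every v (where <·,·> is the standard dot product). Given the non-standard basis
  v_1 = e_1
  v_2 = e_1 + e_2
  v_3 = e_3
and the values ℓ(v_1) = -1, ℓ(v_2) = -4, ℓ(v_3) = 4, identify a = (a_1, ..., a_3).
a = (-1, -3, 4)

Write a = (a_1, ..., a_3) in the standard basis. For each basis vector v_i, ℓ(v_i) = <v_i, a> is a linear equation in the a_j's. Collect the n equations into a matrix system V a = ℓ, where row i of V is v_i (expressed in the standard basis). Since V is invertible (lower-triangular with 1s on the diagonal, up to permutation), solve by back-substitution:
  V =
[[1, 0, 0],
 [1, 1, 0],
 [0, 0, 1]]
  V a = (-1, -4, 4)
Solving gives a = (-1, -3, 4).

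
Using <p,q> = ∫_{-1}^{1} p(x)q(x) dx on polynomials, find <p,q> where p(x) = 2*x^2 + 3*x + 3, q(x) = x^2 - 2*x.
<p,q> = -6/5

Expand the product: p(x)·q(x) = 2*x^4 - x^3 - 3*x^2 - 6*x.
∫_{-1}^{1} of each monomial x^k gives [2/(k+1) if k even, 0 if k odd]. Integrating term-by-term (or equivalently evaluating the antiderivative F(x) = 2*x^5/5 - x^4/4 - x^3 - 3*x^2 at the endpoints):
  F(1) − F(−1) = -77/20 − (-53/20) = -6/5.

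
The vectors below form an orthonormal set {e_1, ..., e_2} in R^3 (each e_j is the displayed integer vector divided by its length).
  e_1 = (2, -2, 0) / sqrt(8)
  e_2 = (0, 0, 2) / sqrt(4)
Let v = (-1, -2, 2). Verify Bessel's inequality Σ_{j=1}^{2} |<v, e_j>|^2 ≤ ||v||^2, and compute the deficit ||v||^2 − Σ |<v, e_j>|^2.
Σ |<v, e_j>|^2 = 9/2; ||v||^2 = 9; deficit = 9/2

Write each e_j = u_j / sqrt(<u_j, u_j>) where u_j is the displayed integer vector. Then <v, e_j> = <v, u_j> / sqrt(<u_j, u_j>), so |<v, e_j>|^2 = <v, u_j>^2 / <u_j, u_j>.
Coefficients: <v, e_1> = 2/sqrt(8), <v, e_2> = 4/sqrt(4).
Square and sum: Σ |<v, e_j>|^2 = 9/2.
Compute ||v||^2 = v·v = 9.
Deficit = 9 − 9/2 = 9/2 ≥ 0, confirming Bessel's inequality. (The deficit equals ||v − Σ <v,e_j> e_j||^2, the squared distance from v to span{e_j}.)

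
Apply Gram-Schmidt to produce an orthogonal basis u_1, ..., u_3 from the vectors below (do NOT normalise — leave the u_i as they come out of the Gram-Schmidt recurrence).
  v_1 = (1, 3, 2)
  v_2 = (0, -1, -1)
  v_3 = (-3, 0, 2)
Orthogonal basis:
  u_1 = (1, 3, 2)
  u_2 = (5/14, 1/14, -2/7)
  u_3 = (-1/3, 1/3, -1/3)

Apply the Gram-Schmidt recurrence
  u_1 = v_1
  u_i = v_i − Σ_{j<i} ((v_i · u_j) / (u_j · u_j)) · u_j.

Step by step this gives:
  u_1 = (1, 3, 2)
  u_2 = (5/14, 1/14, -2/7)
  u_3 = (-1/3, 1/3, -1/3)

Orthogonality check:
  u_2 · u_1 = 0 (should be 0)
  u_3 · u_1 = 0 (should be 0)
  u_3 · u_2 = 0 (should be 0)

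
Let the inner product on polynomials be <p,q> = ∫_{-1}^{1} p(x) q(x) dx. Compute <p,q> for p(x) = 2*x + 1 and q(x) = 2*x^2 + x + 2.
<p,q> = 20/3

Expand the product: p(x)·q(x) = 4*x^3 + 4*x^2 + 5*x + 2.
∫_{-1}^{1} of each monomial x^k gives [2/(k+1) if k even, 0 if k odd]. Integrating term-by-term (or equivalently evaluating the antiderivative F(x) = x^4 + 4*x^3/3 + 5*x^2/2 + 2*x at the endpoints):
  F(1) − F(−1) = 41/6 − (1/6) = 20/3.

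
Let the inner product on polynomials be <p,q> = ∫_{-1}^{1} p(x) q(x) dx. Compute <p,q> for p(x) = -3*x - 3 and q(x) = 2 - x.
<p,q> = -10

Expand the product: p(x)·q(x) = 3*x^2 - 3*x - 6.
∫_{-1}^{1} of each monomial x^k gives [2/(k+1) if k even, 0 if k odd]. Integrating term-by-term (or equivalently evaluating the antiderivative F(x) = x^3 - 3*x^2/2 - 6*x at the endpoints):
  F(1) − F(−1) = -13/2 − (7/2) = -10.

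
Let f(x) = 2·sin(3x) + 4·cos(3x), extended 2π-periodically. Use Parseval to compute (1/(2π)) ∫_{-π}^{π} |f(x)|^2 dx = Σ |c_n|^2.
Σ |c_n|^2 = 10

Expand |f|^2 and use orthogonality of {sin(nx), cos(mx)} on [-π, π]:
  ∫_{-π}^{π} sin(nx)^2 dx = π, ∫ cos(mx)^2 dx = π, and cross terms integrate to 0.
So ∫_{-π}^{π} f(x)^2 dx = 2^2 · π + 4^2 · π = (4 + 16)π.
Divide by 2π: (4 + 16)/2 = 10.
By Parseval, this equals Σ |c_n|^2.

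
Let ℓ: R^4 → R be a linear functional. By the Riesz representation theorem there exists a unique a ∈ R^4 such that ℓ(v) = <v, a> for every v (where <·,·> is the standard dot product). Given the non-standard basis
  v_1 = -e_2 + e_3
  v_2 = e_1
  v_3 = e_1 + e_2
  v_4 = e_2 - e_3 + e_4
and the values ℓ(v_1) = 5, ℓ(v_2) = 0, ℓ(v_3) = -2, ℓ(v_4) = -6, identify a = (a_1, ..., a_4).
a = (0, -2, 3, -1)

Write a = (a_1, ..., a_4) in the standard basis. For each basis vector v_i, ℓ(v_i) = <v_i, a> is a linear equation in the a_j's. Collect the n equations into a matrix system V a = ℓ, where row i of V is v_i (expressed in the standard basis). Since V is invertible (lower-triangular with 1s on the diagonal, up to permutation), solve by back-substitution:
  V =
[[0, -1, 1, 0],
 [1, 0, 0, 0],
 [1, 1, 0, 0],
 [0, 1, -1, 1]]
  V a = (5, 0, -2, -6)
Solving gives a = (0, -2, 3, -1).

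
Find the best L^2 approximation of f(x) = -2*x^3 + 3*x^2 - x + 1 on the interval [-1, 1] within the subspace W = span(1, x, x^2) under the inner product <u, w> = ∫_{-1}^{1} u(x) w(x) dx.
g(x) = 3*x^2 - 11*x/5 + 1

The best approximation g ∈ W is the orthogonal projection of f onto W. Writing g = a_0 + a_1 x + a_2 x^2, the coefficients solve the normal equations G · a = b where
  G_{ij} = <φ_i, φ_j> and b_i = <f, φ_i>, with φ_0 = 1, φ_1 = x, φ_2 = x^2.
G =
  [2, 0, 2/3]
  [0, 2/3, 0]
  [2/3, 0, 2/5],
b = (4, -22/15, 28/15).
Solving gives a_0 = 1, a_1 = -11/5, a_2 = 3, so
  g(x) = 3*x^2 - 11*x/5 + 1.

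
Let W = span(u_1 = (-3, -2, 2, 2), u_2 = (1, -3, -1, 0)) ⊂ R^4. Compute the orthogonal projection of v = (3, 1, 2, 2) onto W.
proj_W(v) = (27/115, 179/230, -1/10, -31/115)

Set up U = [u_1 | ... | u_2] ∈ R^(4×2). The projector onto W = col(U) is P = U (U^T U)^(-1) U^T.
Compute U^T U =
  [21, 1]
  [1, 11],
and U^T v = (-3, -2).
Solve U^T U · c = U^T v for the coefficients: c = (-31/230, -39/230). The projection is proj_W(v) = U c.
Check: (v - proj_W(v)) · u_1 = 0  (should be 0).
Check: (v - proj_W(v)) · u_2 = 0  (should be 0).
Result: proj_W(v) = (27/115, 179/230, -1/10, -31/115).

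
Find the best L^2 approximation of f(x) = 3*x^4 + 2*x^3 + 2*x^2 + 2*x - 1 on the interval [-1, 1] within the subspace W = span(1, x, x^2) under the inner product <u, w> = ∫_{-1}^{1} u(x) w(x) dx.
g(x) = 32*x^2/7 + 16*x/5 - 44/35

The best approximation g ∈ W is the orthogonal projection of f onto W. Writing g = a_0 + a_1 x + a_2 x^2, the coefficients solve the normal equations G · a = b where
  G_{ij} = <φ_i, φ_j> and b_i = <f, φ_i>, with φ_0 = 1, φ_1 = x, φ_2 = x^2.
G =
  [2, 0, 2/3]
  [0, 2/3, 0]
  [2/3, 0, 2/5],
b = (8/15, 32/15, 104/105).
Solving gives a_0 = -44/35, a_1 = 16/5, a_2 = 32/7, so
  g(x) = 32*x^2/7 + 16*x/5 - 44/35.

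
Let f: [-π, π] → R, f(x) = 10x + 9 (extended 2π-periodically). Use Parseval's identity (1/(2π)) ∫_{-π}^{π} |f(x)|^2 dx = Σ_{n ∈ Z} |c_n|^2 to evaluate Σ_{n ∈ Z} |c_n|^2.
Σ |c_n|^2 = 100π^2/3 + 81

Expand and integrate term by term over [-π, π]:
  ∫ (10x)^2 dx = 100·(2π^3/3); ∫ 2·10·(9)·x dx = 0 (odd integrand); ∫ 9^2 dx = 81·2π.
So (1/(2π)) ∫_{-π}^{π} (10x + 9)^2 dx = 100π^2/3 + 81 = 100π^2/3 + 81.
Parseval ⇒ Σ |c_n|^2 = 100π^2/3 + 81.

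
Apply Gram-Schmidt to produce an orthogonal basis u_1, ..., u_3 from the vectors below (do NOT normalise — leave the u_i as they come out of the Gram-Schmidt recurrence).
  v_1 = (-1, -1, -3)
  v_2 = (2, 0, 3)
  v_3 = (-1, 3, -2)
Orthogonal basis:
  u_1 = (-1, -1, -3)
  u_2 = (1, -1, 0)
  u_3 = (15/11, 15/11, -10/11)

Apply the Gram-Schmidt recurrence
  u_1 = v_1
  u_i = v_i − Σ_{j<i} ((v_i · u_j) / (u_j · u_j)) · u_j.

Step by step this gives:
  u_1 = (-1, -1, -3)
  u_2 = (1, -1, 0)
  u_3 = (15/11, 15/11, -10/11)

Orthogonality check:
  u_2 · u_1 = 0 (should be 0)
  u_3 · u_1 = 0 (should be 0)
  u_3 · u_2 = 0 (should be 0)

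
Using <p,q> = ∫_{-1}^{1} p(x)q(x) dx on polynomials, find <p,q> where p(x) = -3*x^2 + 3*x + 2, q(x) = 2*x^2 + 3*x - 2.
<p,q> = 34/15

Expand the product: p(x)·q(x) = -6*x^4 - 3*x^3 + 19*x^2 - 4.
∫_{-1}^{1} of each monomial x^k gives [2/(k+1) if k even, 0 if k odd]. Integrating term-by-term (or equivalently evaluating the antiderivative F(x) = -6*x^5/5 - 3*x^4/4 + 19*x^3/3 - 4*x at the endpoints):
  F(1) − F(−1) = 23/60 − (-113/60) = 34/15.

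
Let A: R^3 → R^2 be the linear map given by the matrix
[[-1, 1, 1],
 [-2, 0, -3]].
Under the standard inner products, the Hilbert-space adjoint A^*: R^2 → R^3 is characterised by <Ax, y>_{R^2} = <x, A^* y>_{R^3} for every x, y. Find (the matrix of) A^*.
A^* = A^T =
[[-1, -2],
 [1, 0],
 [1, -3]]

For real matrices with standard dot products, the defining identity <Ax, y> = <x, A^* y> gives (Ax)^T y = x^T (A^*) y, i.e. x^T A^T y = x^T (A^*) y. Since this holds for all x, y, we must have A^* = A^T. Therefore
A^* =
[[-1, -2],
 [1, 0],
 [1, -3]].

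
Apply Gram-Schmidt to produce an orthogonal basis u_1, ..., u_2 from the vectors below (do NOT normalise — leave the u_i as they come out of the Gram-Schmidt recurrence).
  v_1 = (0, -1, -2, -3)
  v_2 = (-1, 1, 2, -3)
Orthogonal basis:
  u_1 = (0, -1, -2, -3)
  u_2 = (-1, 9/7, 18/7, -15/7)

Apply the Gram-Schmidt recurrence
  u_1 = v_1
  u_i = v_i − Σ_{j<i} ((v_i · u_j) / (u_j · u_j)) · u_j.

Step by step this gives:
  u_1 = (0, -1, -2, -3)
  u_2 = (-1, 9/7, 18/7, -15/7)

Orthogonality check:
  u_2 · u_1 = 0 (should be 0)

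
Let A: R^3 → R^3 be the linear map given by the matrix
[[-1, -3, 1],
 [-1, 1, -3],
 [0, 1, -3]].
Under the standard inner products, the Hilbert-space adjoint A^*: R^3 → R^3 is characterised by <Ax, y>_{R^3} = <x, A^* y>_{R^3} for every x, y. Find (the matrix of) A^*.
A^* = A^T =
[[-1, -1, 0],
 [-3, 1, 1],
 [1, -3, -3]]

For real matrices with standard dot products, the defining identity <Ax, y> = <x, A^* y> gives (Ax)^T y = x^T (A^*) y, i.e. x^T A^T y = x^T (A^*) y. Since this holds for all x, y, we must have A^* = A^T. Therefore
A^* =
[[-1, -1, 0],
 [-3, 1, 1],
 [1, -3, -3]].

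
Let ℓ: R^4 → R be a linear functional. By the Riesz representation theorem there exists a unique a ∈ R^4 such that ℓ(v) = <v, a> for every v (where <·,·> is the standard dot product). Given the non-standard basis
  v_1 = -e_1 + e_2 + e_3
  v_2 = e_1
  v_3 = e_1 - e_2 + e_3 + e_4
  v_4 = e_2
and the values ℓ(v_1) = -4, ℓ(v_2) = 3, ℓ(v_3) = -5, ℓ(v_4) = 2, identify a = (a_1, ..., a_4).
a = (3, 2, -3, -3)

Write a = (a_1, ..., a_4) in the standard basis. For each basis vector v_i, ℓ(v_i) = <v_i, a> is a linear equation in the a_j's. Collect the n equations into a matrix system V a = ℓ, where row i of V is v_i (expressed in the standard basis). Since V is invertible (lower-triangular with 1s on the diagonal, up to permutation), solve by back-substitution:
  V =
[[-1, 1, 1, 0],
 [1, 0, 0, 0],
 [1, -1, 1, 1],
 [0, 1, 0, 0]]
  V a = (-4, 3, -5, 2)
Solving gives a = (3, 2, -3, -3).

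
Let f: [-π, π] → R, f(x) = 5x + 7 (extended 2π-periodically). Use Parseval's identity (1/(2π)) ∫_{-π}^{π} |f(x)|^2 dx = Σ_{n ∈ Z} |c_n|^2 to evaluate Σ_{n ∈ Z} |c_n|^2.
Σ |c_n|^2 = 25π^2/3 + 49

Expand and integrate term by term over [-π, π]:
  ∫ (5x)^2 dx = 25·(2π^3/3); ∫ 2·5·(7)·x dx = 0 (odd integrand); ∫ 7^2 dx = 49·2π.
So (1/(2π)) ∫_{-π}^{π} (5x + 7)^2 dx = 25π^2/3 + 49 = 25π^2/3 + 49.
Parseval ⇒ Σ |c_n|^2 = 25π^2/3 + 49.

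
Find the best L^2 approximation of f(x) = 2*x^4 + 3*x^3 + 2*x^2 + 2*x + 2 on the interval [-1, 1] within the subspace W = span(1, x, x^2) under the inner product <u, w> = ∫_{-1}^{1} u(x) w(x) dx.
g(x) = 26*x^2/7 + 19*x/5 + 64/35

The best approximation g ∈ W is the orthogonal projection of f onto W. Writing g = a_0 + a_1 x + a_2 x^2, the coefficients solve the normal equations G · a = b where
  G_{ij} = <φ_i, φ_j> and b_i = <f, φ_i>, with φ_0 = 1, φ_1 = x, φ_2 = x^2.
G =
  [2, 0, 2/3]
  [0, 2/3, 0]
  [2/3, 0, 2/5],
b = (92/15, 38/15, 284/105).
Solving gives a_0 = 64/35, a_1 = 19/5, a_2 = 26/7, so
  g(x) = 26*x^2/7 + 19*x/5 + 64/35.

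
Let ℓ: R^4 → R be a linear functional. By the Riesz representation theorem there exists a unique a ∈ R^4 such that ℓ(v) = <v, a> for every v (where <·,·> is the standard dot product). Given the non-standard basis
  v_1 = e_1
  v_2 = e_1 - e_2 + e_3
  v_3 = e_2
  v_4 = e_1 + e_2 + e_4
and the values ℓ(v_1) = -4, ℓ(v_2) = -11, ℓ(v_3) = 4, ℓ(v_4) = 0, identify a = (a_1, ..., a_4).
a = (-4, 4, -3, 0)

Write a = (a_1, ..., a_4) in the standard basis. For each basis vector v_i, ℓ(v_i) = <v_i, a> is a linear equation in the a_j's. Collect the n equations into a matrix system V a = ℓ, where row i of V is v_i (expressed in the standard basis). Since V is invertible (lower-triangular with 1s on the diagonal, up to permutation), solve by back-substitution:
  V =
[[1, 0, 0, 0],
 [1, -1, 1, 0],
 [0, 1, 0, 0],
 [1, 1, 0, 1]]
  V a = (-4, -11, 4, 0)
Solving gives a = (-4, 4, -3, 0).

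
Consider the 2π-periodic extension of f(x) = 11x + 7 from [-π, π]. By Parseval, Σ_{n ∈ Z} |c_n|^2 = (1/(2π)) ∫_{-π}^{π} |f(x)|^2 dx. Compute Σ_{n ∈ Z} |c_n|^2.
Σ |c_n|^2 = 121π^2/3 + 49

Expand and integrate term by term over [-π, π]:
  ∫ (11x)^2 dx = 121·(2π^3/3); ∫ 2·11·(7)·x dx = 0 (odd integrand); ∫ 7^2 dx = 49·2π.
So (1/(2π)) ∫_{-π}^{π} (11x + 7)^2 dx = 121π^2/3 + 49 = 121π^2/3 + 49.
Parseval ⇒ Σ |c_n|^2 = 121π^2/3 + 49.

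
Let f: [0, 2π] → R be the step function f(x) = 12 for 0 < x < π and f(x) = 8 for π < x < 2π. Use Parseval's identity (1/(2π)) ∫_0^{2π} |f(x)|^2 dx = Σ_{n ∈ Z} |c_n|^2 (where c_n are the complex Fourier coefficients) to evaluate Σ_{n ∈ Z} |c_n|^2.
Σ |c_n|^2 = 104

Parseval equates the L^2 energy of f (normalised by 1/(2π)) with the ℓ^2 sum of its Fourier coefficients: (1/(2π)) ∫_0^{2π} |f|^2 = Σ |c_n|^2.
Compute the left side: (1/(2π)) [∫_0^π 12^2 dx + ∫_π^{2π} 8^2 dx] = (1/(2π)) · (144π + 64π) = (144 + 64)/2 = 104.
So Σ_{n ∈ Z} |c_n|^2 = 104.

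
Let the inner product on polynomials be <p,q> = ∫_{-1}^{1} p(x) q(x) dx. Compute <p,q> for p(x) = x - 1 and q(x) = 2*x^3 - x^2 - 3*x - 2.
<p,q> = 52/15

Expand the product: p(x)·q(x) = 2*x^4 - 3*x^3 - 2*x^2 + x + 2.
∫_{-1}^{1} of each monomial x^k gives [2/(k+1) if k even, 0 if k odd]. Integrating term-by-term (or equivalently evaluating the antiderivative F(x) = 2*x^5/5 - 3*x^4/4 - 2*x^3/3 + x^2/2 + 2*x at the endpoints):
  F(1) − F(−1) = 89/60 − (-119/60) = 52/15.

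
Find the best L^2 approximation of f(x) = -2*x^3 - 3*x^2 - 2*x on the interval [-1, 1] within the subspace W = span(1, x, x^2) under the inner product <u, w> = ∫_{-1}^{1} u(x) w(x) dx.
g(x) = -3*x^2 - 16*x/5

The best approximation g ∈ W is the orthogonal projection of f onto W. Writing g = a_0 + a_1 x + a_2 x^2, the coefficients solve the normal equations G · a = b where
  G_{ij} = <φ_i, φ_j> and b_i = <f, φ_i>, with φ_0 = 1, φ_1 = x, φ_2 = x^2.
G =
  [2, 0, 2/3]
  [0, 2/3, 0]
  [2/3, 0, 2/5],
b = (-2, -32/15, -6/5).
Solving gives a_0 = 0, a_1 = -16/5, a_2 = -3, so
  g(x) = -3*x^2 - 16*x/5.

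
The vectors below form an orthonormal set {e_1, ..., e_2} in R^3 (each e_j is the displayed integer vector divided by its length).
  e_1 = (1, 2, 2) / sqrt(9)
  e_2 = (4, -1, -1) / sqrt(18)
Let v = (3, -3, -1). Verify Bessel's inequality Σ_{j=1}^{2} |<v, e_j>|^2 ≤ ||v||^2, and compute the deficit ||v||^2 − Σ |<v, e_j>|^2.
Σ |<v, e_j>|^2 = 17; ||v||^2 = 19; deficit = 2

Write each e_j = u_j / sqrt(<u_j, u_j>) where u_j is the displayed integer vector. Then <v, e_j> = <v, u_j> / sqrt(<u_j, u_j>), so |<v, e_j>|^2 = <v, u_j>^2 / <u_j, u_j>.
Coefficients: <v, e_1> = -5/sqrt(9), <v, e_2> = 16/sqrt(18).
Square and sum: Σ |<v, e_j>|^2 = 17.
Compute ||v||^2 = v·v = 19.
Deficit = 19 − 17 = 2 ≥ 0, confirming Bessel's inequality. (The deficit equals ||v − Σ <v,e_j> e_j||^2, the squared distance from v to span{e_j}.)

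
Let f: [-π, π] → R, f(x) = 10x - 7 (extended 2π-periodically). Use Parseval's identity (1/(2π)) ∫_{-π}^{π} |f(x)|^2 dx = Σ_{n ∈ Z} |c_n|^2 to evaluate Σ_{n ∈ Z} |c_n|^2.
Σ |c_n|^2 = 100π^2/3 + 49

Expand and integrate term by term over [-π, π]:
  ∫ (10x)^2 dx = 100·(2π^3/3); ∫ 2·10·(-7)·x dx = 0 (odd integrand); ∫ (-7)^2 dx = 49·2π.
So (1/(2π)) ∫_{-π}^{π} (10x - 7)^2 dx = 100π^2/3 + 49 = 100π^2/3 + 49.
Parseval ⇒ Σ |c_n|^2 = 100π^2/3 + 49.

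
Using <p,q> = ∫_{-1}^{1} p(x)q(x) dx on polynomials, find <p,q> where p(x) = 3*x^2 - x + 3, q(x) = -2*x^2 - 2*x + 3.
<p,q> = 284/15

Expand the product: p(x)·q(x) = -6*x^4 - 4*x^3 + 5*x^2 - 9*x + 9.
∫_{-1}^{1} of each monomial x^k gives [2/(k+1) if k even, 0 if k odd]. Integrating term-by-term (or equivalently evaluating the antiderivative F(x) = -6*x^5/5 - x^4 + 5*x^3/3 - 9*x^2/2 + 9*x at the endpoints):
  F(1) − F(−1) = 119/30 − (-449/30) = 284/15.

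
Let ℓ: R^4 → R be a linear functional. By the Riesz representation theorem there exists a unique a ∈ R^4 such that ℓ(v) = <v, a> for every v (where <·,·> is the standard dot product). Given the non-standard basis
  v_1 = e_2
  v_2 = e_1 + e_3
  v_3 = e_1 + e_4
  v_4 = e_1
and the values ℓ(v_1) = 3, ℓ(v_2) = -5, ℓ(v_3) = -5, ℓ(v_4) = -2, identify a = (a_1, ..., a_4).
a = (-2, 3, -3, -3)

Write a = (a_1, ..., a_4) in the standard basis. For each basis vector v_i, ℓ(v_i) = <v_i, a> is a linear equation in the a_j's. Collect the n equations into a matrix system V a = ℓ, where row i of V is v_i (expressed in the standard basis). Since V is invertible (lower-triangular with 1s on the diagonal, up to permutation), solve by back-substitution:
  V =
[[0, 1, 0, 0],
 [1, 0, 1, 0],
 [1, 0, 0, 1],
 [1, 0, 0, 0]]
  V a = (3, -5, -5, -2)
Solving gives a = (-2, 3, -3, -3).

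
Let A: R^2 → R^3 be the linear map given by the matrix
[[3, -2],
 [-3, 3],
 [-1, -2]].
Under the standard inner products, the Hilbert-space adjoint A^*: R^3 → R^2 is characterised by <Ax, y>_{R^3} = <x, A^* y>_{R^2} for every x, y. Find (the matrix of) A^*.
A^* = A^T =
[[3, -3, -1],
 [-2, 3, -2]]

For real matrices with standard dot products, the defining identity <Ax, y> = <x, A^* y> gives (Ax)^T y = x^T (A^*) y, i.e. x^T A^T y = x^T (A^*) y. Since this holds for all x, y, we must have A^* = A^T. Therefore
A^* =
[[3, -3, -1],
 [-2, 3, -2]].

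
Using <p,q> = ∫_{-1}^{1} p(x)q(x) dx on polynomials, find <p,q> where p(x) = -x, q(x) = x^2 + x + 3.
<p,q> = -2/3

Expand the product: p(x)·q(x) = -x^3 - x^2 - 3*x.
∫_{-1}^{1} of each monomial x^k gives [2/(k+1) if k even, 0 if k odd]. Integrating term-by-term (or equivalently evaluating the antiderivative F(x) = -x^4/4 - x^3/3 - 3*x^2/2 at the endpoints):
  F(1) − F(−1) = -25/12 − (-17/12) = -2/3.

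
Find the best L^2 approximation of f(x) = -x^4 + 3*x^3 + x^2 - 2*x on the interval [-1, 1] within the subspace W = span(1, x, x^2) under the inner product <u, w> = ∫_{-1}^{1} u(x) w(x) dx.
g(x) = x^2/7 - x/5 + 3/35

The best approximation g ∈ W is the orthogonal projection of f onto W. Writing g = a_0 + a_1 x + a_2 x^2, the coefficients solve the normal equations G · a = b where
  G_{ij} = <φ_i, φ_j> and b_i = <f, φ_i>, with φ_0 = 1, φ_1 = x, φ_2 = x^2.
G =
  [2, 0, 2/3]
  [0, 2/3, 0]
  [2/3, 0, 2/5],
b = (4/15, -2/15, 4/35).
Solving gives a_0 = 3/35, a_1 = -1/5, a_2 = 1/7, so
  g(x) = x^2/7 - x/5 + 3/35.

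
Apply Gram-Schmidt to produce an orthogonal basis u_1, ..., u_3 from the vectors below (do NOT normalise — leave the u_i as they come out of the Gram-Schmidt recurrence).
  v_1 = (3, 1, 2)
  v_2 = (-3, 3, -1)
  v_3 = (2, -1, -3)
Orthogonal basis:
  u_1 = (3, 1, 2)
  u_2 = (-9/7, 25/7, 1/7)
  u_3 = (329/202, 141/202, -282/101)

Apply the Gram-Schmidt recurrence
  u_1 = v_1
  u_i = v_i − Σ_{j<i} ((v_i · u_j) / (u_j · u_j)) · u_j.

Step by step this gives:
  u_1 = (3, 1, 2)
  u_2 = (-9/7, 25/7, 1/7)
  u_3 = (329/202, 141/202, -282/101)

Orthogonality check:
  u_2 · u_1 = 0 (should be 0)
  u_3 · u_1 = 0 (should be 0)
  u_3 · u_2 = 0 (should be 0)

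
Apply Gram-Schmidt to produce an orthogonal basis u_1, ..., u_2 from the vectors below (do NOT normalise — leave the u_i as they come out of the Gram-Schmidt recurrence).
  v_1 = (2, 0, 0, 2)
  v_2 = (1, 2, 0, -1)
Orthogonal basis:
  u_1 = (2, 0, 0, 2)
  u_2 = (1, 2, 0, -1)

Apply the Gram-Schmidt recurrence
  u_1 = v_1
  u_i = v_i − Σ_{j<i} ((v_i · u_j) / (u_j · u_j)) · u_j.

Step by step this gives:
  u_1 = (2, 0, 0, 2)
  u_2 = (1, 2, 0, -1)

Orthogonality check:
  u_2 · u_1 = 0 (should be 0)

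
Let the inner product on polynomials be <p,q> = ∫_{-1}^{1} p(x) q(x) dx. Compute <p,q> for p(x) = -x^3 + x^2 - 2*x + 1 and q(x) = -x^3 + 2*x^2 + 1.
<p,q> = 206/35

Expand the product: p(x)·q(x) = x^6 - 3*x^5 + 4*x^4 - 6*x^3 + 3*x^2 - 2*x + 1.
∫_{-1}^{1} of each monomial x^k gives [2/(k+1) if k even, 0 if k odd]. Integrating term-by-term (or equivalently evaluating the antiderivative F(x) = x^7/7 - x^6/2 + 4*x^5/5 - 3*x^4/2 + x^3 - x^2 + x at the endpoints):
  F(1) − F(−1) = -2/35 − (-208/35) = 206/35.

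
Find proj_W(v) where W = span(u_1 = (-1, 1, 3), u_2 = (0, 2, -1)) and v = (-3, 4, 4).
proj_W(v) = (-11/6, 25/6, 13/3)

Set up U = [u_1 | ... | u_2] ∈ R^(3×2). The projector onto W = col(U) is P = U (U^T U)^(-1) U^T.
Compute U^T U =
  [11, -1]
  [-1, 5],
and U^T v = (19, 4).
Solve U^T U · c = U^T v for the coefficients: c = (11/6, 7/6). The projection is proj_W(v) = U c.
Check: (v - proj_W(v)) · u_1 = 0  (should be 0).
Check: (v - proj_W(v)) · u_2 = 0  (should be 0).
Result: proj_W(v) = (-11/6, 25/6, 13/3).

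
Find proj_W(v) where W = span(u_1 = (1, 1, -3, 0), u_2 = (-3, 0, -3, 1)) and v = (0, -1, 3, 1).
proj_W(v) = (-58/173, -142/173, 510/173, -28/173)

Set up U = [u_1 | ... | u_2] ∈ R^(4×2). The projector onto W = col(U) is P = U (U^T U)^(-1) U^T.
Compute U^T U =
  [11, 6]
  [6, 19],
and U^T v = (-10, -8).
Solve U^T U · c = U^T v for the coefficients: c = (-142/173, -28/173). The projection is proj_W(v) = U c.
Check: (v - proj_W(v)) · u_1 = 0  (should be 0).
Check: (v - proj_W(v)) · u_2 = 0  (should be 0).
Result: proj_W(v) = (-58/173, -142/173, 510/173, -28/173).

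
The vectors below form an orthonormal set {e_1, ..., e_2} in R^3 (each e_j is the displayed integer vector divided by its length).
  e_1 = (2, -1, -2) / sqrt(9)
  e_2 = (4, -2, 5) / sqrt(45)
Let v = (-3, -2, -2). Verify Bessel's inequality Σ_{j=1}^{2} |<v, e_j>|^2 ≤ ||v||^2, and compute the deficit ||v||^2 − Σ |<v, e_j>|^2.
Σ |<v, e_j>|^2 = 36/5; ||v||^2 = 17; deficit = 49/5

Write each e_j = u_j / sqrt(<u_j, u_j>) where u_j is the displayed integer vector. Then <v, e_j> = <v, u_j> / sqrt(<u_j, u_j>), so |<v, e_j>|^2 = <v, u_j>^2 / <u_j, u_j>.
Coefficients: <v, e_1> = 0/sqrt(9), <v, e_2> = -18/sqrt(45).
Square and sum: Σ |<v, e_j>|^2 = 36/5.
Compute ||v||^2 = v·v = 17.
Deficit = 17 − 36/5 = 49/5 ≥ 0, confirming Bessel's inequality. (The deficit equals ||v − Σ <v,e_j> e_j||^2, the squared distance from v to span{e_j}.)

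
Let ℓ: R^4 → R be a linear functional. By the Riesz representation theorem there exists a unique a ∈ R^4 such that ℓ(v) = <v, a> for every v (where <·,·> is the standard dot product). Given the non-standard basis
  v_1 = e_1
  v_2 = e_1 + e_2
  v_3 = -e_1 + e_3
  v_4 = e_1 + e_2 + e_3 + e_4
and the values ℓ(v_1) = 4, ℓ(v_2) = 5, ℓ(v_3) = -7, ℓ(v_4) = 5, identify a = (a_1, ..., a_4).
a = (4, 1, -3, 3)

Write a = (a_1, ..., a_4) in the standard basis. For each basis vector v_i, ℓ(v_i) = <v_i, a> is a linear equation in the a_j's. Collect the n equations into a matrix system V a = ℓ, where row i of V is v_i (expressed in the standard basis). Since V is invertible (lower-triangular with 1s on the diagonal, up to permutation), solve by back-substitution:
  V =
[[1, 0, 0, 0],
 [1, 1, 0, 0],
 [-1, 0, 1, 0],
 [1, 1, 1, 1]]
  V a = (4, 5, -7, 5)
Solving gives a = (4, 1, -3, 3).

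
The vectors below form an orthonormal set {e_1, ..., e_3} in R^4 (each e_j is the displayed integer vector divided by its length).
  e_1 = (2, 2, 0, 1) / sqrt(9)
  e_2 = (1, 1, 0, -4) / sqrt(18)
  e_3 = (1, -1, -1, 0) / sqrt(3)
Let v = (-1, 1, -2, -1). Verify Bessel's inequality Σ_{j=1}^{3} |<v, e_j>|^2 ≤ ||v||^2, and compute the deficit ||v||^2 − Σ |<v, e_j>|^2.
Σ |<v, e_j>|^2 = 1; ||v||^2 = 7; deficit = 6

Write each e_j = u_j / sqrt(<u_j, u_j>) where u_j is the displayed integer vector. Then <v, e_j> = <v, u_j> / sqrt(<u_j, u_j>), so |<v, e_j>|^2 = <v, u_j>^2 / <u_j, u_j>.
Coefficients: <v, e_1> = -1/sqrt(9), <v, e_2> = 4/sqrt(18), <v, e_3> = 0/sqrt(3).
Square and sum: Σ |<v, e_j>|^2 = 1.
Compute ||v||^2 = v·v = 7.
Deficit = 7 − 1 = 6 ≥ 0, confirming Bessel's inequality. (The deficit equals ||v − Σ <v,e_j> e_j||^2, the squared distance from v to span{e_j}.)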